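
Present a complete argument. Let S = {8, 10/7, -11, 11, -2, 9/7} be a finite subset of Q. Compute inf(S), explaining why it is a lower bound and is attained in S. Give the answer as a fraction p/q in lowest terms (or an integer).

S is finite, so inf(S) = min(S).
Sorted increasing:
-11, -2, 9/7, 10/7, 8, 11
The extremum is -11.
For every x in S, x >= -11. And -11 is in S, so it is attained.
Therefore inf(S) = -11.

-11


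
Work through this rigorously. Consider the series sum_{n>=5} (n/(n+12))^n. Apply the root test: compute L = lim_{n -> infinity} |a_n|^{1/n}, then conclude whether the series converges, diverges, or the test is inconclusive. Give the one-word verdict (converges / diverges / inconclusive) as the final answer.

Let a_n denote the general term. Form |a_n|^(1/n) and simplify:
|a_n|^(1/n) = n/(n + 12)
Take the limit as n -> infinity: L = 1.
Since L = 1, the root test is inconclusive. (In fact a_n = (n/(n+12))^n -> e^(-12) != 0, so the nth-term test shows divergence; but the root test itself gives no conclusion.)

inconclusive


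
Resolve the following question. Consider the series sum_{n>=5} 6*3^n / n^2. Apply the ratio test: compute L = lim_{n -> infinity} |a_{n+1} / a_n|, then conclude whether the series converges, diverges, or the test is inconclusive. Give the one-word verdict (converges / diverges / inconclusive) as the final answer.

Let a_n denote the general term. Form the ratio a_{n+1}/a_n and simplify:
a_{n+1}/a_n = 3*n^2/(n + 1)^2
Take the limit as n -> infinity: L = 3.
Since L = 3 > 1 (or L = infinity), the ratio test implies the series diverges.

diverges


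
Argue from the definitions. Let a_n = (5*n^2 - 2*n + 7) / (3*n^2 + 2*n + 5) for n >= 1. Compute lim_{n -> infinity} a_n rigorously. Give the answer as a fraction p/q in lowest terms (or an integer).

Divide numerator and denominator by n^2, the highest power:
numerator / n^2 = 5 - 2/n + 7/n^2
denominator / n^2 = 3 + 2/n + 5/n^2
As n -> infinity, all terms of the form c/n^k (k >= 1) tend to 0.
So numerator / n^2 -> 5 and denominator / n^2 -> 3.
Therefore lim a_n = 5/3.

5/3


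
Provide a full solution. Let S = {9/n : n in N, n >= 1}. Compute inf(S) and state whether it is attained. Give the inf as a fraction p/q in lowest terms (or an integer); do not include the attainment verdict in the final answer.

Analysis:
- Values: 9, 9/2, 3, 9/4, ... strictly decreasing.
- The maximum is 9 (n=1); sup = 9 (attained).
- The set is bounded below by 0; 9/n -> 0 so 0 is the greatest lower bound.
- 0 is not in the set, so inf = 0 is not attained.
Conclusion: inf(S) = 0, not attained in S.

0


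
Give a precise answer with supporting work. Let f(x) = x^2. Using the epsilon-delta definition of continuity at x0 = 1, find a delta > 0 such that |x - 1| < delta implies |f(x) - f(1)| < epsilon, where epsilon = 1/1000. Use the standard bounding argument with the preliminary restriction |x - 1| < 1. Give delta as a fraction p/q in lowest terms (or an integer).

Factor: |x^2 - (1)^2| = |x - 1| * |x + 1|.
Impose |x - 1| < 1 first. Then |x + 1| = |(x - 1) + 2*(1)| <= |x - 1| + 2*|1| < 1 + 2 = 3.
So |x^2 - (1)^2| < delta * 3.
We need delta * 3 <= 1/1000, i.e. delta <= 1/1000/3 = 1/3000.
Since 1/3000 < 1, this is tighter than 1; take delta = 1/3000.
So delta = 1/3000 works.

1/3000


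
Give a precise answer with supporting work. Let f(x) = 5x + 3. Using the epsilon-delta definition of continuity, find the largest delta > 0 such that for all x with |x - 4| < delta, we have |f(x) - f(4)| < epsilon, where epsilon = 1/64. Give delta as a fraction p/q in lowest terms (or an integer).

We compute f(4) = 5*(4) + 3 = 23.
|f(x) - f(4)| = |5x + 3 - (23)| = |5(x - 4)| = 5|x - 4|.
We need 5|x - 4| < 1/64, i.e. |x - 4| < 1/64 / 5 = 1/320.
So any delta <= 1/320 works. Conversely, if delta > 1/320, then x = 4 + 1/320 satisfies |x - 4| = 1/320 < delta but |f(x) - f(4)| = 5 * 1/320 = 1/64, which is not < 1/64; so no larger delta works.
Hence the largest such delta is 1/320.

1/320


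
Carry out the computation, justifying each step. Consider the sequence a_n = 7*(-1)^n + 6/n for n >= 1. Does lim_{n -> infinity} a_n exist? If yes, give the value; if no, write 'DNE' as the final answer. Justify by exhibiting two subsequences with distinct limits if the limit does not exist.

Examine the behaviour of a_n along subsequences.
a_{2k} = 7 + 6/(2k) -> 7. a_{2k+1} = -7 + 6/(2k+1) -> -7.
Since these two subsequential limits are 7 and -7, distinct, the full sequence cannot converge (a convergent sequence has all subsequences tending to the same limit). So lim a_n does not exist.

DNE


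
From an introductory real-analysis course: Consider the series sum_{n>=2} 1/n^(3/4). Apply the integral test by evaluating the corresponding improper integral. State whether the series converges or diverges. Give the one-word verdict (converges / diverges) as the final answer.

Let f(x) = x^(-3/4). Then f is positive, continuous, and decreasing on [2, infinity), so the integral test applies.
Compute the improper integral int_{2}^infinity f(x) dx:
  antiderivative F(x) = 4*x^(1/4).
  As x -> infinity, F(x) -> infinity (since p = 3/4 < 1).
  So the integral diverges. By the integral test, the series diverges.

diverges


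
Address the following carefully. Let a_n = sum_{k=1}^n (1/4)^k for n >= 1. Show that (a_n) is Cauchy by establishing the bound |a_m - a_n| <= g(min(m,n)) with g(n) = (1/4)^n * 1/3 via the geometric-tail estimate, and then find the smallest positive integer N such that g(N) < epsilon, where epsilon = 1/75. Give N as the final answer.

For m > n >= 1: |a_m - a_n| = sum_{k=n+1}^m (1/4)^k < sum_{k=n+1}^infinity (1/4)^k = (1/4)^(n+1) / (1 - 1/4) = (1/4)^n * (1/4) * (4/3) = (1/4)^n * 1/3.
So g(n) = (1/4)^n / 3. Since g(n) -> 0, (a_n) is Cauchy.
Now solve g(N) < 1/75: (1/4)^N / 3 < 1/75 <=> 4^N > 1 / (3 * 1/75) = 25.
Check powers of 4: 4^2 = 16 <= 25, 4^3 = 64 > 25.
So the smallest such N is 3. Check: g(3) = 1/(3 * 64) = 1/192 < 1/75.

3


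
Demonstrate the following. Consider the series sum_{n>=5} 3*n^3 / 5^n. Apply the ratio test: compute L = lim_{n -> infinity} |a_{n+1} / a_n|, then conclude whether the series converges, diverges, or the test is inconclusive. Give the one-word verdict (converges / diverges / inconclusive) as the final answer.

Let a_n denote the general term. Form the ratio a_{n+1}/a_n and simplify:
a_{n+1}/a_n = (n + 1)^3/(5*n^3)
Take the limit as n -> infinity: L = 1/5.
Since L = 1/5 < 1, the ratio test implies the series converges.

converges


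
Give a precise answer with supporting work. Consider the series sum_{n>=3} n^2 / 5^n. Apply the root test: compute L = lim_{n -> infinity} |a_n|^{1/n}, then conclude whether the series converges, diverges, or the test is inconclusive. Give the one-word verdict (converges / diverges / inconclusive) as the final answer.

Let a_n denote the general term. Form |a_n|^(1/n) and simplify:
|a_n|^(1/n) = n^(2/n)/5
Take the limit as n -> infinity: L = 1/5.
Since L = 1/5 < 1, the root test implies convergence.

converges


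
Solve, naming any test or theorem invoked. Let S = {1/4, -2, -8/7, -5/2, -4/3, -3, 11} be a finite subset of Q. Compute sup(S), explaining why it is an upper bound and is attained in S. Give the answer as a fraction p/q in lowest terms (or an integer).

S is finite, so sup(S) = max(S).
Sorted decreasing:
11, 1/4, -8/7, -4/3, -2, -5/2, -3
The extremum is 11.
For every x in S, x <= 11. And 11 is in S, so it is attained.
Therefore sup(S) = 11.

11


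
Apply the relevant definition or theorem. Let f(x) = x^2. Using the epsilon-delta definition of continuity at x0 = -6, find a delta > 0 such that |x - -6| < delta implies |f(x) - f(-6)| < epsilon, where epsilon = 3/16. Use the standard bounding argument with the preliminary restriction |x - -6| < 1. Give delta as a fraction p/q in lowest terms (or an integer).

Factor: |x^2 - (-6)^2| = |x - -6| * |x + -6|.
Impose |x - -6| < 1 first. Then |x + -6| = |(x - -6) + 2*(-6)| <= |x - -6| + 2*|-6| < 1 + 12 = 13.
So |x^2 - (-6)^2| < delta * 13.
We need delta * 13 <= 3/16, i.e. delta <= 3/16/13 = 3/208.
Since 3/208 < 1, this is tighter than 1; take delta = 3/208.
So delta = 3/208 works.

3/208


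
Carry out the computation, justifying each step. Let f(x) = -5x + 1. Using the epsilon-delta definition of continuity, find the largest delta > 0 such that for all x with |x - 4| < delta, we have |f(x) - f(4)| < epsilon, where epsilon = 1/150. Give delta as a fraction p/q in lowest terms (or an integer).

We compute f(4) = -5*(4) + 1 = -19.
|f(x) - f(4)| = |-5x + 1 - (-19)| = |-5(x - 4)| = 5|x - 4|.
We need 5|x - 4| < 1/150, i.e. |x - 4| < 1/150 / 5 = 1/750.
So any delta <= 1/750 works. Conversely, if delta > 1/750, then x = 4 + 1/750 satisfies |x - 4| = 1/750 < delta but |f(x) - f(4)| = 5 * 1/750 = 1/150, which is not < 1/150; so no larger delta works.
Hence the largest such delta is 1/750.

1/750


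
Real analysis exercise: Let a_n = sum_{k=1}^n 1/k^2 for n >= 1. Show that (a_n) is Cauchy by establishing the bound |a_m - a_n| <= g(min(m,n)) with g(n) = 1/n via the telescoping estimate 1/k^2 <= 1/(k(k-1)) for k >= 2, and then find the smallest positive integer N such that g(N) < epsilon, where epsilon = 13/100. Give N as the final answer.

For m > n >= 1: |a_m - a_n| = sum_{k=n+1}^m 1/k^2.
Use 1/k^2 <= 1/(k(k-1)) = 1/(k-1) - 1/k for k >= 2:
sum_{k=n+1}^m 1/k^2 <= sum_{k=n+1}^m (1/(k-1) - 1/k) = 1/n - 1/m <= 1/n.
By symmetry the same bound holds with n,m swapped, so |a_m - a_n| <= 1/min(m,n) = g(min(m,n)). Since g(n) -> 0, (a_n) is Cauchy.
Now solve g(N) < 13/100: 1/N < 13/100 <=> N > 1/(13/100) = 100/13.
The smallest integer strictly greater than 100/13 is N = 8.
Check: g(8) = 1/8 < 13/100; g(7) = 1/7 >= 13/100. So N = 8.

8


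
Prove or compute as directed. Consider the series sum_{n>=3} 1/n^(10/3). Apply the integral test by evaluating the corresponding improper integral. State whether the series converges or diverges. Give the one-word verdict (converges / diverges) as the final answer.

Let f(x) = x^(-10/3). Then f is positive, continuous, and decreasing on [3, infinity), so the integral test applies.
Compute the improper integral int_{3}^infinity f(x) dx:
  antiderivative F(x) = -3/(7*x^(7/3)).
  As x -> infinity, F(x) -> 0 (since p = 10/3 > 1).
  So int = F(infinity) - F(3) = 0 - (-3^(2/3)/63) = 3^(2/3)/63.
  Finite, so by the integral test, the series converges.

converges


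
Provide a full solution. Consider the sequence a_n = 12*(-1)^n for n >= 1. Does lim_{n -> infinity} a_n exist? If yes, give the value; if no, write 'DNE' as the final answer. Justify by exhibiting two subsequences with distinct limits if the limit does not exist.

Examine the behaviour of a_n along subsequences.
Even-n subsequence a_{2k} = 12 -> 12. Odd-n subsequence a_{2k+1} = -12 -> -12.
Since these two subsequential limits are 12 and -12, distinct, the full sequence cannot converge (a convergent sequence has all subsequences tending to the same limit). So lim a_n does not exist.

DNE


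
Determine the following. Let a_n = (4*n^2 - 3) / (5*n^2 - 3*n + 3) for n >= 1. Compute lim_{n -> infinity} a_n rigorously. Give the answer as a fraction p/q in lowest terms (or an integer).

Divide numerator and denominator by n^2, the highest power:
numerator / n^2 = 4 - 3/n^2
denominator / n^2 = 5 - 3/n + 3/n^2
As n -> infinity, all terms of the form c/n^k (k >= 1) tend to 0.
So numerator / n^2 -> 4 and denominator / n^2 -> 5.
Therefore lim a_n = 4/5.

4/5


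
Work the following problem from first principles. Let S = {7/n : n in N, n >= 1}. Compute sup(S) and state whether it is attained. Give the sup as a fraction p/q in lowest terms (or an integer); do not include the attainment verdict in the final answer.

Analysis:
- Values: 7, 7/2, 7/3, 7/4, ... strictly decreasing.
- The maximum is 7 (n=1); sup = 7 (attained).
- The set is bounded below by 0; 7/n -> 0 so 0 is the greatest lower bound.
- 0 is not in the set, so inf = 0 is not attained.
Conclusion: sup(S) = 7, attained in S.

7


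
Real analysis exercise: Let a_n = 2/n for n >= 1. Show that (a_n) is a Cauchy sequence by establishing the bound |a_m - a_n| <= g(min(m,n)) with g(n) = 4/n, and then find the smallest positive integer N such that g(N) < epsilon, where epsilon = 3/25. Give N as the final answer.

For any m, n >= 1, by the triangle inequality:
|a_m - a_n| = |2/m - 2/n| <= 2*1/m + 2*1/n <= 4/min(m,n).
So g(n) = 4/n bounds the Cauchy difference. Since g(n) -> 0, (a_n) is Cauchy.
Now solve g(N) < 3/25: 4/N < 3/25 <=> N > 4 / (3/25) = 100/3.
The smallest integer strictly greater than 100/3 is N = 34.
Check: g(34) = 4/34 = 2/17 < 3/25; g(33) = 4/33 >= 3/25. So N = 34.

34


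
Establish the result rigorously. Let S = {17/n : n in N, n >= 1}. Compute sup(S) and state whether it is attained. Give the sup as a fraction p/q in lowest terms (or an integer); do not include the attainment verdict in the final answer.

Analysis:
- Values: 17, 17/2, 17/3, 17/4, ... strictly decreasing.
- The maximum is 17 (n=1); sup = 17 (attained).
- The set is bounded below by 0; 17/n -> 0 so 0 is the greatest lower bound.
- 0 is not in the set, so inf = 0 is not attained.
Conclusion: sup(S) = 17, attained in S.

17


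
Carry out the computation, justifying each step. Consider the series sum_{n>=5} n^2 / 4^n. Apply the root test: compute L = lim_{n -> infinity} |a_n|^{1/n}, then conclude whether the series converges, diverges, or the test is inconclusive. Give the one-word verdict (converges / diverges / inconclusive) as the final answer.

Let a_n denote the general term. Form |a_n|^(1/n) and simplify:
|a_n|^(1/n) = n^(2/n)/4
Take the limit as n -> infinity: L = 1/4.
Since L = 1/4 < 1, the root test implies convergence.

converges


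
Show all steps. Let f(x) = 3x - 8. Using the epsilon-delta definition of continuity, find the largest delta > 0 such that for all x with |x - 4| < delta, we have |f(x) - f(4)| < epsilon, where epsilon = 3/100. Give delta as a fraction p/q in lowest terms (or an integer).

We compute f(4) = 3*(4) - 8 = 4.
|f(x) - f(4)| = |3x - 8 - (4)| = |3(x - 4)| = 3|x - 4|.
We need 3|x - 4| < 3/100, i.e. |x - 4| < 3/100 / 3 = 1/100.
So any delta <= 1/100 works. Conversely, if delta > 1/100, then x = 4 + 1/100 satisfies |x - 4| = 1/100 < delta but |f(x) - f(4)| = 3 * 1/100 = 3/100, which is not < 3/100; so no larger delta works.
Hence the largest such delta is 1/100.

1/100


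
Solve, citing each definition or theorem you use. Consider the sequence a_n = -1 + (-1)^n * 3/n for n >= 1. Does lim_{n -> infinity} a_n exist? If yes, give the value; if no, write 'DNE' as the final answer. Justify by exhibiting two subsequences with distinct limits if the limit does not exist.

Examine the behaviour of a_n along subsequences.
Even-n subsequence a_{2k} = -1 + 3/(2k) -> -1. Odd-n subsequence a_{2k+1} = -1 - 3/(2k+1) -> -1. Both tend to -1, which suggests the limit is -1; verify directly.
|a_n - (-1)| = |(-1)^n * 3/n| = 3/n for every n >= 1.
Given epsilon > 0, choose a positive integer N > 3/epsilon. Then for all n >= N, |a_n - (-1)| = 3/n <= 3/N < epsilon.
So by the definition of the limit, lim a_n exists and equals -1.

-1


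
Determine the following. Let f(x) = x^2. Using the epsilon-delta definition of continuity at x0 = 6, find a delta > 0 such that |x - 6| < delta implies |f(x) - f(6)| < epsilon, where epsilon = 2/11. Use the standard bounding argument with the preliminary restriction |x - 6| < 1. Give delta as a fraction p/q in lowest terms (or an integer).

Factor: |x^2 - (6)^2| = |x - 6| * |x + 6|.
Impose |x - 6| < 1 first. Then |x + 6| = |(x - 6) + 2*(6)| <= |x - 6| + 2*|6| < 1 + 12 = 13.
So |x^2 - (6)^2| < delta * 13.
We need delta * 13 <= 2/11, i.e. delta <= 2/11/13 = 2/143.
Since 2/143 < 1, this is tighter than 1; take delta = 2/143.
So delta = 2/143 works.

2/143


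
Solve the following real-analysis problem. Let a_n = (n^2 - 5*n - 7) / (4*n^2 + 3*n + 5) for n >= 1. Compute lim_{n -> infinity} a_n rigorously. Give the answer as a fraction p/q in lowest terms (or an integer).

Divide numerator and denominator by n^2, the highest power:
numerator / n^2 = 1 - 5/n - 7/n^2
denominator / n^2 = 4 + 3/n + 5/n^2
As n -> infinity, all terms of the form c/n^k (k >= 1) tend to 0.
So numerator / n^2 -> 1 and denominator / n^2 -> 4.
Therefore lim a_n = 1/4.

1/4


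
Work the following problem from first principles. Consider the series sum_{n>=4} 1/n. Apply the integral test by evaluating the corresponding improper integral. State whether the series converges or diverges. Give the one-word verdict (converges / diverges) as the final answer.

Let f(x) = 1/x. Then f is positive, continuous, and decreasing on [4, infinity), so the integral test applies.
Compute the improper integral int_{4}^infinity f(x) dx:
  antiderivative F(x) = log(x).
  As x -> infinity, log(x) -> infinity.
  So int = infinity - log(4) = infinity. By the integral test, the series diverges.

diverges


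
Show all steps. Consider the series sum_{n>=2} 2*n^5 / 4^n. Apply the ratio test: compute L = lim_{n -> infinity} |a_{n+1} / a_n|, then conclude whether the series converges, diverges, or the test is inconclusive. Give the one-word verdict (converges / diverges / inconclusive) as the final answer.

Let a_n denote the general term. Form the ratio a_{n+1}/a_n and simplify:
a_{n+1}/a_n = (n + 1)^5/(4*n^5)
Take the limit as n -> infinity: L = 1/4.
Since L = 1/4 < 1, the ratio test implies the series converges.

converges


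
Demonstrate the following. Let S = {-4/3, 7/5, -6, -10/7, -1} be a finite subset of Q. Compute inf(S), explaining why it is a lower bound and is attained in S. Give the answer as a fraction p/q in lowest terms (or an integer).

S is finite, so inf(S) = min(S).
Sorted increasing:
-6, -10/7, -4/3, -1, 7/5
The extremum is -6.
For every x in S, x >= -6. And -6 is in S, so it is attained.
Therefore inf(S) = -6.

-6


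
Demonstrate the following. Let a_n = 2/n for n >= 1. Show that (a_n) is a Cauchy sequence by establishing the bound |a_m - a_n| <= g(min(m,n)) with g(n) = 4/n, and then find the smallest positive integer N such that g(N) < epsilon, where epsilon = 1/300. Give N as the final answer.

For any m, n >= 1, by the triangle inequality:
|a_m - a_n| = |2/m - 2/n| <= 2*1/m + 2*1/n <= 4/min(m,n).
So g(n) = 4/n bounds the Cauchy difference. Since g(n) -> 0, (a_n) is Cauchy.
Now solve g(N) < 1/300: 4/N < 1/300 <=> N > 4 / (1/300) = 1200.
The smallest integer strictly greater than 1200 is N = 1201.
Check: g(1201) = 4/1201 = 4/1201 < 1/300; g(1200) = 1/300 >= 1/300. So N = 1201.

1201


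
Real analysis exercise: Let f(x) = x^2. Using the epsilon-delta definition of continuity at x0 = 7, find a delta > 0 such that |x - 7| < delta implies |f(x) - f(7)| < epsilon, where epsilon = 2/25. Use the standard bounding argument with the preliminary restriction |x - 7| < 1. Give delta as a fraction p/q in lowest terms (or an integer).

Factor: |x^2 - (7)^2| = |x - 7| * |x + 7|.
Impose |x - 7| < 1 first. Then |x + 7| = |(x - 7) + 2*(7)| <= |x - 7| + 2*|7| < 1 + 14 = 15.
So |x^2 - (7)^2| < delta * 15.
We need delta * 15 <= 2/25, i.e. delta <= 2/25/15 = 2/375.
Since 2/375 < 1, this is tighter than 1; take delta = 2/375.
So delta = 2/375 works.

2/375


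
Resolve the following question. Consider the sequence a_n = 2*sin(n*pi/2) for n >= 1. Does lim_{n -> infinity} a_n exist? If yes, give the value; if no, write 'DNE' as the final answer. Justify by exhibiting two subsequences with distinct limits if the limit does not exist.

Examine the behaviour of a_n along subsequences.
a_{4k+1} = 2*sin(pi/2 + 2k*pi) = 2 -> 2. a_{4k+3} = 2*sin(3pi/2 + 2k*pi) = -2 -> -2.
Since these two subsequential limits are 2 and -2, distinct, the full sequence cannot converge (a convergent sequence has all subsequences tending to the same limit). So lim a_n does not exist.

DNE


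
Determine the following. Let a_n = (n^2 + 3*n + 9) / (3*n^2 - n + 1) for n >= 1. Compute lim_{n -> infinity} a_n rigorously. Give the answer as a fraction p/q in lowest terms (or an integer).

Divide numerator and denominator by n^2, the highest power:
numerator / n^2 = 1 + 3/n + 9/n^2
denominator / n^2 = 3 - 1/n + n^(-2)
As n -> infinity, all terms of the form c/n^k (k >= 1) tend to 0.
So numerator / n^2 -> 1 and denominator / n^2 -> 3.
Therefore lim a_n = 1/3.

1/3


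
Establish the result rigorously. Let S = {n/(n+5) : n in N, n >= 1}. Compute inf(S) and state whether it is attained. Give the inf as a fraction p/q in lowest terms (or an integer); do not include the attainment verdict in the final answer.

Analysis:
- Values: 1/6, 2/7, 3/8, 4/9, ... strictly increasing.
- Minimum is 1/6 (n=1); inf = 1/6 (attained).
- n/(n+5) = 1 - 5/(n+5) -> 1 from below as n -> infinity, and never equals 1.
- So sup = 1 (not attained).
Conclusion: inf(S) = 1/6, attained in S.

1/6


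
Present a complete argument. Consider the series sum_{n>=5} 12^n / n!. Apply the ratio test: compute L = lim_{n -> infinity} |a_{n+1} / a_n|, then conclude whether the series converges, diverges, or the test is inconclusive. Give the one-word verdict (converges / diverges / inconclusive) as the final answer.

Let a_n denote the general term. Form the ratio a_{n+1}/a_n and simplify:
a_{n+1}/a_n = 12/(n + 1)
Take the limit as n -> infinity: L = 0.
Since L = 0 < 1, the ratio test implies the series converges.

converges


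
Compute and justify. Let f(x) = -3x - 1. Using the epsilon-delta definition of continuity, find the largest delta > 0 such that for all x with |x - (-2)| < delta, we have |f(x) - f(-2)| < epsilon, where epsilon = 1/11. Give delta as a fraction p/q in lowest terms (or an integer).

We compute f(-2) = -3*(-2) - 1 = 5.
|f(x) - f(-2)| = |-3x - 1 - (5)| = |-3(x - (-2))| = 3|x - (-2)|.
We need 3|x - (-2)| < 1/11, i.e. |x - (-2)| < 1/11 / 3 = 1/33.
So any delta <= 1/33 works. Conversely, if delta > 1/33, then x = -2 + 1/33 satisfies |x - (-2)| = 1/33 < delta but |f(x) - f(-2)| = 3 * 1/33 = 1/11, which is not < 1/11; so no larger delta works.
Hence the largest such delta is 1/33.

1/33


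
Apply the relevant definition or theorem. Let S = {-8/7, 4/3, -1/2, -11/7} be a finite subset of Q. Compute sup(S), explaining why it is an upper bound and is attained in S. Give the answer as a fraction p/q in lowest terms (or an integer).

S is finite, so sup(S) = max(S).
Sorted decreasing:
4/3, -1/2, -8/7, -11/7
The extremum is 4/3.
For every x in S, x <= 4/3. And 4/3 is in S, so it is attained.
Therefore sup(S) = 4/3.

4/3


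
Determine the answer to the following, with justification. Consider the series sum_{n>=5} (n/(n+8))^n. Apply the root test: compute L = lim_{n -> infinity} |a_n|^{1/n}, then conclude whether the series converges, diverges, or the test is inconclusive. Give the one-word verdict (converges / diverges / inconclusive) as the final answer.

Let a_n denote the general term. Form |a_n|^(1/n) and simplify:
|a_n|^(1/n) = n/(n + 8)
Take the limit as n -> infinity: L = 1.
Since L = 1, the root test is inconclusive. (In fact a_n = (n/(n+8))^n -> e^(-8) != 0, so the nth-term test shows divergence; but the root test itself gives no conclusion.)

inconclusive


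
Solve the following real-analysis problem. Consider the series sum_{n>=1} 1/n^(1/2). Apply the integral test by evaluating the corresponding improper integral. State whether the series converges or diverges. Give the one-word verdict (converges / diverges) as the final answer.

Let f(x) = 1/sqrt(x). Then f is positive, continuous, and decreasing on [1, infinity), so the integral test applies.
Compute the improper integral int_{1}^infinity f(x) dx:
  antiderivative F(x) = 2*sqrt(x).
  As x -> infinity, F(x) -> infinity (since p = 1/2 < 1).
  So the integral diverges. By the integral test, the series diverges.

diverges


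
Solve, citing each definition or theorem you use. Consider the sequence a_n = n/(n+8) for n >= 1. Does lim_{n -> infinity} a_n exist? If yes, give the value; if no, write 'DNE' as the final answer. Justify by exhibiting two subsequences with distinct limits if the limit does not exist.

Examine the behaviour of a_n along subsequences.
Even-n subsequence a_{2k} = (2k)/(2k+8) -> 1. Odd-n subsequence a_{2k+1} = (2k+1)/(2k+9) -> 1. Both tend to 1, which suggests the limit is 1; verify directly.
|a_n - 1| = |n - (n+8)| / (n+8) = 8/(n+8) < 8/n for every n >= 1.
Given epsilon > 0, choose a positive integer N > 8/epsilon. Then for all n >= N, |a_n - 1| < 8/n <= 8/N < epsilon.
So by the definition of the limit, lim a_n exists and equals 1.

1


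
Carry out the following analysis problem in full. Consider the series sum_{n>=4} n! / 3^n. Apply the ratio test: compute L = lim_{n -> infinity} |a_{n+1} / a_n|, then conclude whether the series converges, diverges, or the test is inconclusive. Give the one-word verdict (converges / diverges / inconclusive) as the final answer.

Let a_n denote the general term. Form the ratio a_{n+1}/a_n and simplify:
a_{n+1}/a_n = n/3 + 1/3
Take the limit as n -> infinity: L = infinity.
Since L = infinity > 1 (or L = infinity), the ratio test implies the series diverges.

diverges


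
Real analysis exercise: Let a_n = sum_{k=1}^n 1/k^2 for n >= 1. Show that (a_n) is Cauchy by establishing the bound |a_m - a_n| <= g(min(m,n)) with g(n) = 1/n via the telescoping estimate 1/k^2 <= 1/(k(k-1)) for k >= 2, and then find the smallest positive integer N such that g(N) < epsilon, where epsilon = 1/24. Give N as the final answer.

For m > n >= 1: |a_m - a_n| = sum_{k=n+1}^m 1/k^2.
Use 1/k^2 <= 1/(k(k-1)) = 1/(k-1) - 1/k for k >= 2:
sum_{k=n+1}^m 1/k^2 <= sum_{k=n+1}^m (1/(k-1) - 1/k) = 1/n - 1/m <= 1/n.
By symmetry the same bound holds with n,m swapped, so |a_m - a_n| <= 1/min(m,n) = g(min(m,n)). Since g(n) -> 0, (a_n) is Cauchy.
Now solve g(N) < 1/24: 1/N < 1/24 <=> N > 1/(1/24) = 24.
The smallest integer strictly greater than 24 is N = 25.
Check: g(25) = 1/25 < 1/24; g(24) = 1/24 >= 1/24. So N = 25.

25


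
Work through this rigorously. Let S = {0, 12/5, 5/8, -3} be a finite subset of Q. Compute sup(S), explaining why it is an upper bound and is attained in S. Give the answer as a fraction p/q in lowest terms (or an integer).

S is finite, so sup(S) = max(S).
Sorted decreasing:
12/5, 5/8, 0, -3
The extremum is 12/5.
For every x in S, x <= 12/5. And 12/5 is in S, so it is attained.
Therefore sup(S) = 12/5.

12/5


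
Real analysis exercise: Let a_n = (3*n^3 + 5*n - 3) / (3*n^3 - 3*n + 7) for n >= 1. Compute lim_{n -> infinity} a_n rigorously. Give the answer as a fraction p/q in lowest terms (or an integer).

Divide numerator and denominator by n^3, the highest power:
numerator / n^3 = 3 + 5/n^2 - 3/n^3
denominator / n^3 = 3 - 3/n^2 + 7/n^3
As n -> infinity, all terms of the form c/n^k (k >= 1) tend to 0.
So numerator / n^3 -> 3 and denominator / n^3 -> 3.
Therefore lim a_n = 1.

1


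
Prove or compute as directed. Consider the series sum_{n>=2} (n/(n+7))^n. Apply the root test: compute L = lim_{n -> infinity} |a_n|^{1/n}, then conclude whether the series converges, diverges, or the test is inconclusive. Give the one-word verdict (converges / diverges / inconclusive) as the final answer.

Let a_n denote the general term. Form |a_n|^(1/n) and simplify:
|a_n|^(1/n) = n/(n + 7)
Take the limit as n -> infinity: L = 1.
Since L = 1, the root test is inconclusive. (In fact a_n = (n/(n+7))^n -> e^(-7) != 0, so the nth-term test shows divergence; but the root test itself gives no conclusion.)

inconclusive


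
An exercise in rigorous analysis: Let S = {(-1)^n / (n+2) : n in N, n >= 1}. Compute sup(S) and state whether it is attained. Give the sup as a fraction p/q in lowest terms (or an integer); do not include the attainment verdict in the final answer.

Analysis:
- Values: -1/3, 1/4, -1/5, 1/6, -1/7, ...
- Positive terms (even n): 1/(2+2), 1/(4+2), ... decreasing -> max = 1/4 (n=2).
- Negative terms (odd n): -1/(1+2), -1/(3+2), ... increasing -> min = -1/3 (n=1).
- So sup = 1/4 (attained at n=2); inf = -1/3 (attained at n=1).
Conclusion: sup(S) = 1/4, attained in S.

1/4


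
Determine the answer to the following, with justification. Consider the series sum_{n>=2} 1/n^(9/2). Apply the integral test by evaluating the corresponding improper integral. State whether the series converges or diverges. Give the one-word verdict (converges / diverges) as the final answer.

Let f(x) = x^(-9/2). Then f is positive, continuous, and decreasing on [2, infinity), so the integral test applies.
Compute the improper integral int_{2}^infinity f(x) dx:
  antiderivative F(x) = -2/(7*x^(7/2)).
  As x -> infinity, F(x) -> 0 (since p = 9/2 > 1).
  So int = F(infinity) - F(2) = 0 - (-sqrt(2)/56) = sqrt(2)/56.
  Finite, so by the integral test, the series converges.

converges


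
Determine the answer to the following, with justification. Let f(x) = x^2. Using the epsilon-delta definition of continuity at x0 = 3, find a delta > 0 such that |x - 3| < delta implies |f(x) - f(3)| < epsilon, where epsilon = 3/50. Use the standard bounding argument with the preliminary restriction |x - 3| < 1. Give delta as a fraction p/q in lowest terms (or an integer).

Factor: |x^2 - (3)^2| = |x - 3| * |x + 3|.
Impose |x - 3| < 1 first. Then |x + 3| = |(x - 3) + 2*(3)| <= |x - 3| + 2*|3| < 1 + 6 = 7.
So |x^2 - (3)^2| < delta * 7.
We need delta * 7 <= 3/50, i.e. delta <= 3/50/7 = 3/350.
Since 3/350 < 1, this is tighter than 1; take delta = 3/350.
So delta = 3/350 works.

3/350


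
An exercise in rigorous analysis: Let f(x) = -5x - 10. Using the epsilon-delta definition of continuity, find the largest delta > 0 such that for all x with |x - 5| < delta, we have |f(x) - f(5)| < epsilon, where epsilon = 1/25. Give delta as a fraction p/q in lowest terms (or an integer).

We compute f(5) = -5*(5) - 10 = -35.
|f(x) - f(5)| = |-5x - 10 - (-35)| = |-5(x - 5)| = 5|x - 5|.
We need 5|x - 5| < 1/25, i.e. |x - 5| < 1/25 / 5 = 1/125.
So any delta <= 1/125 works. Conversely, if delta > 1/125, then x = 5 + 1/125 satisfies |x - 5| = 1/125 < delta but |f(x) - f(5)| = 5 * 1/125 = 1/25, which is not < 1/25; so no larger delta works.
Hence the largest such delta is 1/125.

1/125


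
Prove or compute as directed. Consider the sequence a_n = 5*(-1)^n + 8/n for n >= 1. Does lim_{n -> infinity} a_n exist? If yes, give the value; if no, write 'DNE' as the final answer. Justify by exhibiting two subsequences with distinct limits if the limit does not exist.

Examine the behaviour of a_n along subsequences.
a_{2k} = 5 + 8/(2k) -> 5. a_{2k+1} = -5 + 8/(2k+1) -> -5.
Since these two subsequential limits are 5 and -5, distinct, the full sequence cannot converge (a convergent sequence has all subsequences tending to the same limit). So lim a_n does not exist.

DNE


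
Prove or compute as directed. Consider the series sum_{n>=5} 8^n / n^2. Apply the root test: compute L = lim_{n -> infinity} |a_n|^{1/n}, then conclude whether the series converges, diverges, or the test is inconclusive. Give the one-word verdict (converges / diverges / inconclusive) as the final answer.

Let a_n denote the general term. Form |a_n|^(1/n) and simplify:
|a_n|^(1/n) = 8/n^(2/n)
Take the limit as n -> infinity: L = 8.
Since L = 8 > 1, the root test implies divergence.

diverges


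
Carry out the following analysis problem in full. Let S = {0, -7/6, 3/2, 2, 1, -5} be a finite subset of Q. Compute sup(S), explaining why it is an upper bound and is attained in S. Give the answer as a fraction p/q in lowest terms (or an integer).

S is finite, so sup(S) = max(S).
Sorted decreasing:
2, 3/2, 1, 0, -7/6, -5
The extremum is 2.
For every x in S, x <= 2. And 2 is in S, so it is attained.
Therefore sup(S) = 2.

2


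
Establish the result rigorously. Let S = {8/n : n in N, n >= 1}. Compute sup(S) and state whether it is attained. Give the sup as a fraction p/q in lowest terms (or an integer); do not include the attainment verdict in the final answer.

Analysis:
- Values: 8, 4, 8/3, 2, ... strictly decreasing.
- The maximum is 8 (n=1); sup = 8 (attained).
- The set is bounded below by 0; 8/n -> 0 so 0 is the greatest lower bound.
- 0 is not in the set, so inf = 0 is not attained.
Conclusion: sup(S) = 8, attained in S.

8


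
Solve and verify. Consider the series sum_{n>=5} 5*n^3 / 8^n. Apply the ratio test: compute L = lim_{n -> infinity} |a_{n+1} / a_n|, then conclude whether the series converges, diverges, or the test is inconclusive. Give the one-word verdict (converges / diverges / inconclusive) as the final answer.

Let a_n denote the general term. Form the ratio a_{n+1}/a_n and simplify:
a_{n+1}/a_n = (n + 1)^3/(8*n^3)
Take the limit as n -> infinity: L = 1/8.
Since L = 1/8 < 1, the ratio test implies the series converges.

converges


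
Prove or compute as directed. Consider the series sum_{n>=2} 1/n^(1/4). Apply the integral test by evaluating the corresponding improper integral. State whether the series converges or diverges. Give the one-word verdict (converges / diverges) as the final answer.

Let f(x) = x^(-1/4). Then f is positive, continuous, and decreasing on [2, infinity), so the integral test applies.
Compute the improper integral int_{2}^infinity f(x) dx:
  antiderivative F(x) = 4*x^(3/4)/3.
  As x -> infinity, F(x) -> infinity (since p = 1/4 < 1).
  So the integral diverges. By the integral test, the series diverges.

diverges


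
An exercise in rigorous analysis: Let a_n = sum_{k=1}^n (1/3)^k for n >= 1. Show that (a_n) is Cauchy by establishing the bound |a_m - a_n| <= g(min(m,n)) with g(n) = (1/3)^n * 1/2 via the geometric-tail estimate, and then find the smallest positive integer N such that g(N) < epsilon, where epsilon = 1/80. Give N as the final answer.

For m > n >= 1: |a_m - a_n| = sum_{k=n+1}^m (1/3)^k < sum_{k=n+1}^infinity (1/3)^k = (1/3)^(n+1) / (1 - 1/3) = (1/3)^n * (1/3) * (3/2) = (1/3)^n * 1/2.
So g(n) = (1/3)^n / 2. Since g(n) -> 0, (a_n) is Cauchy.
Now solve g(N) < 1/80: (1/3)^N / 2 < 1/80 <=> 3^N > 1 / (2 * 1/80) = 40.
Check powers of 3: 3^3 = 27 <= 40, 3^4 = 81 > 40.
So the smallest such N is 4. Check: g(4) = 1/(2 * 81) = 1/162 < 1/80.

4


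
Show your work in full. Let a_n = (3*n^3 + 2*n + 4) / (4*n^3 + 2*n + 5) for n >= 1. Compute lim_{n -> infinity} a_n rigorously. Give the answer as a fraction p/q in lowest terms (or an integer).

Divide numerator and denominator by n^3, the highest power:
numerator / n^3 = 3 + 2/n^2 + 4/n^3
denominator / n^3 = 4 + 2/n^2 + 5/n^3
As n -> infinity, all terms of the form c/n^k (k >= 1) tend to 0.
So numerator / n^3 -> 3 and denominator / n^3 -> 4.
Therefore lim a_n = 3/4.

3/4


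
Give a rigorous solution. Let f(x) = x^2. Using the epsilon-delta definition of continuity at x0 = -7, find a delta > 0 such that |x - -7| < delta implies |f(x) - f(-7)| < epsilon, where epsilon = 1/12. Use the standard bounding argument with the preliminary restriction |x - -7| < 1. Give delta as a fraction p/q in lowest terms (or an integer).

Factor: |x^2 - (-7)^2| = |x - -7| * |x + -7|.
Impose |x - -7| < 1 first. Then |x + -7| = |(x - -7) + 2*(-7)| <= |x - -7| + 2*|-7| < 1 + 14 = 15.
So |x^2 - (-7)^2| < delta * 15.
We need delta * 15 <= 1/12, i.e. delta <= 1/12/15 = 1/180.
Since 1/180 < 1, this is tighter than 1; take delta = 1/180.
So delta = 1/180 works.

1/180


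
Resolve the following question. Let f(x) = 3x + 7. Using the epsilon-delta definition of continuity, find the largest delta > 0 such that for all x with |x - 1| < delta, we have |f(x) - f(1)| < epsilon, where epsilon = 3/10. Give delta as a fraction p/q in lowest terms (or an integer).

We compute f(1) = 3*(1) + 7 = 10.
|f(x) - f(1)| = |3x + 7 - (10)| = |3(x - 1)| = 3|x - 1|.
We need 3|x - 1| < 3/10, i.e. |x - 1| < 3/10 / 3 = 1/10.
So any delta <= 1/10 works. Conversely, if delta > 1/10, then x = 1 + 1/10 satisfies |x - 1| = 1/10 < delta but |f(x) - f(1)| = 3 * 1/10 = 3/10, which is not < 3/10; so no larger delta works.
Hence the largest such delta is 1/10.

1/10


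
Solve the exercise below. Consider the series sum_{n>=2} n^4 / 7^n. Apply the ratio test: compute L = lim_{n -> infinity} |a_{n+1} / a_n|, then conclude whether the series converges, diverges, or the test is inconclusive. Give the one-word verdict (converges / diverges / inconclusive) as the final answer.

Let a_n denote the general term. Form the ratio a_{n+1}/a_n and simplify:
a_{n+1}/a_n = (n + 1)^4/(7*n^4)
Take the limit as n -> infinity: L = 1/7.
Since L = 1/7 < 1, the ratio test implies the series converges.

converges


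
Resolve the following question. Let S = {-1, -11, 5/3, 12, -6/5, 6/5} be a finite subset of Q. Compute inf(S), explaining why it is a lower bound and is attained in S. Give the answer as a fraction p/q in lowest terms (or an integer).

S is finite, so inf(S) = min(S).
Sorted increasing:
-11, -6/5, -1, 6/5, 5/3, 12
The extremum is -11.
For every x in S, x >= -11. And -11 is in S, so it is attained.
Therefore inf(S) = -11.

-11


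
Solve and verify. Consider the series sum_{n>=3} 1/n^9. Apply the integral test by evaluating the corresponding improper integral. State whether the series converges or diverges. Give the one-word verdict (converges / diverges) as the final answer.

Let f(x) = x^(-9). Then f is positive, continuous, and decreasing on [3, infinity), so the integral test applies.
Compute the improper integral int_{3}^infinity f(x) dx:
  antiderivative F(x) = -1/(8*x^8).
  As x -> infinity, F(x) -> 0 (since p = 9 > 1).
  So int = F(infinity) - F(3) = 0 - (-1/52488) = 1/52488.
  Finite, so by the integral test, the series converges.

converges


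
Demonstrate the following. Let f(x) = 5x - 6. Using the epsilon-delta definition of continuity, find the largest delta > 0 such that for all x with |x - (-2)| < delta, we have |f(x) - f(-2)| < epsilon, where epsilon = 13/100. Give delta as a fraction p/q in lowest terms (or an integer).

We compute f(-2) = 5*(-2) - 6 = -16.
|f(x) - f(-2)| = |5x - 6 - (-16)| = |5(x - (-2))| = 5|x - (-2)|.
We need 5|x - (-2)| < 13/100, i.e. |x - (-2)| < 13/100 / 5 = 13/500.
So any delta <= 13/500 works. Conversely, if delta > 13/500, then x = -2 + 13/500 satisfies |x - (-2)| = 13/500 < delta but |f(x) - f(-2)| = 5 * 13/500 = 13/100, which is not < 13/100; so no larger delta works.
Hence the largest such delta is 13/500.

13/500


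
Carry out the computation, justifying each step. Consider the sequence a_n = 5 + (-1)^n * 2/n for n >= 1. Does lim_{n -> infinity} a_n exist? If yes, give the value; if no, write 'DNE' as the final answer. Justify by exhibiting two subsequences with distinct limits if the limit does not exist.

Examine the behaviour of a_n along subsequences.
Even-n subsequence a_{2k} = 5 + 2/(2k) -> 5. Odd-n subsequence a_{2k+1} = 5 - 2/(2k+1) -> 5. Both tend to 5, which suggests the limit is 5; verify directly.
|a_n - 5| = |(-1)^n * 2/n| = 2/n for every n >= 1.
Given epsilon > 0, choose a positive integer N > 2/epsilon. Then for all n >= N, |a_n - 5| = 2/n <= 2/N < epsilon.
So by the definition of the limit, lim a_n exists and equals 5.

5


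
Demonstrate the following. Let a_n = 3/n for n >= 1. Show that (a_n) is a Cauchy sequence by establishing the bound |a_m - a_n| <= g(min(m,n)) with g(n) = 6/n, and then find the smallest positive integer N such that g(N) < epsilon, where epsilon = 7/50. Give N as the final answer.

For any m, n >= 1, by the triangle inequality:
|a_m - a_n| = |3/m - 3/n| <= 3*1/m + 3*1/n <= 6/min(m,n).
So g(n) = 6/n bounds the Cauchy difference. Since g(n) -> 0, (a_n) is Cauchy.
Now solve g(N) < 7/50: 6/N < 7/50 <=> N > 6 / (7/50) = 300/7.
The smallest integer strictly greater than 300/7 is N = 43.
Check: g(43) = 6/43 = 6/43 < 7/50; g(42) = 1/7 >= 7/50. So N = 43.

43


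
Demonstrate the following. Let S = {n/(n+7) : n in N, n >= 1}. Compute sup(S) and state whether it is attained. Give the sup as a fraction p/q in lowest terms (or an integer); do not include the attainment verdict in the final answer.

Analysis:
- Values: 1/8, 2/9, 3/10, 4/11, ... strictly increasing.
- Minimum is 1/8 (n=1); inf = 1/8 (attained).
- n/(n+7) = 1 - 7/(n+7) -> 1 from below as n -> infinity, and never equals 1.
- So sup = 1 (not attained).
Conclusion: sup(S) = 1, not attained in S.

1
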